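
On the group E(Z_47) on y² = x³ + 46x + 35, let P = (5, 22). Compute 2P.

tangent at (5, 22): λ = (3·5² + 46)/(2·22) ≡ 27/44. 44⁻¹ ≡ 31 (mod 47) since 44·31 = 1364 ≡ 1, so λ ≡ 27·31 ≡ 38.
  x = λ² - 5 - 5 = 1444 - 10 ≡ 24; y = λ·(5 - 24) - 22 ≡ 8. → (24, 8)

(24, 8)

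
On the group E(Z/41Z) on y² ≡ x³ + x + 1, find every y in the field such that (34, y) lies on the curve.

15, 26

x³ + 1x + 1 = 39339 ≡ 20 (mod 41).
Square roots of 20 mod 41: 15 and 26 (since 15² = 225 ≡ 20).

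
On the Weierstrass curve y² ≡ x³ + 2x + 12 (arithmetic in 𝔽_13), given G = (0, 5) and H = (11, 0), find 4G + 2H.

First 4G:
Repeated addition: build up to 4G.
2G: tangent at (0, 5): λ = (3·0² + 2)/(2·5) ≡ 2/10. 10⁻¹ ≡ 4 (mod 13), so λ ≡ 2·4 ≡ 8.
  x = λ² - 0 - 0 = 64 - 0 ≡ 12; y = λ·(0 - 12) - 5 ≡ 3. → (12, 3)
3G: (12, 3) + (0, 5). λ = (5 - 3)/(0 - 12) ≡ 2/1 mod 13. 1⁻¹ ≡ 1 (mod 13), so λ ≡ 2.
  x = λ² - 12 - 0 = 4 - 12 ≡ 5; y = λ·(12 - 5) - 3 ≡ 11. → (5, 11)
4G: (5, 11) + (0, 5). λ = (5 - 11)/(0 - 5) ≡ 7/8 mod 13. 8⁻¹ ≡ 5 (mod 13), so λ ≡ 9.
  x = λ² - 5 - 0 = 81 - 5 ≡ 11; y = λ·(5 - 11) - 11 ≡ 0. → (11, 0)
4G = (11, 0).
Next 2H:
Repeated addition: build up to 2H.
2H: (11, 0) + (11, 0): same x and y₁ ≡ -y₂, so the sum is 𝒪.
2H = 𝒪.
Finally 4G + 2H:
(11, 0) + 𝒪 = (11, 0) (identity).

(11, 0)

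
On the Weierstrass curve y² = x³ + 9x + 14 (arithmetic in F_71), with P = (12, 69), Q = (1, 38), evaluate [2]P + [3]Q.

First 2P:
Repeated addition: build up to 2P.
2P: tangent at (12, 69): λ = (3·12² + 9)/(2·69) ≡ 15/67. 67⁻¹ ≡ 53 (mod 71), so λ ≡ 15·53 ≡ 14.
  x = λ² - 12 - 12 = 196 - 24 ≡ 30; y = λ·(12 - 30) - 69 ≡ 34. → (30, 34)
2P = (30, 34).
Next 3Q:
Repeated addition: build up to 3Q.
2Q: tangent at (1, 38): λ = (3·1² + 9)/(2·38) ≡ 12/5. 5⁻¹ ≡ 57 (mod 71) since 5·57 = 285 ≡ 1, so λ ≡ 12·57 ≡ 45.
  x = λ² - 1 - 1 = 2025 - 2 ≡ 35; y = λ·(1 - 35) - 38 ≡ 65. → (35, 65)
3Q: (35, 65) + (1, 38). λ = (38 - 65)/(1 - 35) ≡ 44/37 mod 71. 37⁻¹ ≡ 48 (mod 71), so λ ≡ 53.
  x = λ² - 35 - 1 = 2809 - 36 ≡ 4; y = λ·(35 - 4) - 65 ≡ 16. → (4, 16)
3Q = (4, 16).
Finally 2P + 3Q:
(30, 34) + (4, 16). λ = (16 - 34)/(4 - 30) ≡ 53/45 mod 71. 45⁻¹ ≡ 30 (mod 71), so λ ≡ 28.
  x = λ² - 30 - 4 = 784 - 34 ≡ 40; y = λ·(30 - 40) - 34 ≡ 41. → (40, 41)

(40, 41)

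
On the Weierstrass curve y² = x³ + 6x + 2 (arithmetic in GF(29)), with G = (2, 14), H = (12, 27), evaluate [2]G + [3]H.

First 2G:
Repeated addition: build up to 2G.
2G: tangent at (2, 14): λ = (3·2² + 6)/(2·14) ≡ 18/28. 28⁻¹ ≡ 28 (mod 29), so λ ≡ 18·28 ≡ 11.
  x = λ² - 2 - 2 = 121 - 4 ≡ 1; y = λ·(2 - 1) - 14 ≡ 26. → (1, 26)
2G = (1, 26).
Next 3H:
Repeated addition: build up to 3H.
2H: tangent at (12, 27): λ = (3·12² + 6)/(2·27) ≡ 3/25. 25⁻¹ ≡ 7 (mod 29), so λ ≡ 3·7 ≡ 21.
  x = λ² - 12 - 12 = 441 - 24 ≡ 11; y = λ·(12 - 11) - 27 ≡ 23. → (11, 23)
3H: (11, 23) + (12, 27). λ = (27 - 23)/(12 - 11) ≡ 4/1 mod 29. 1⁻¹ ≡ 1 (mod 29), so λ ≡ 4.
  x = λ² - 11 - 12 = 16 - 23 ≡ 22; y = λ·(11 - 22) - 23 ≡ 20. → (22, 20)
3H = (22, 20).
Finally 2G + 3H:
(1, 26) + (22, 20). λ = (20 - 26)/(22 - 1) ≡ 23/21 mod 29. 21⁻¹ ≡ 18 (mod 29), so λ ≡ 8.
  x = λ² - 1 - 22 = 64 - 23 ≡ 12; y = λ·(1 - 12) - 26 ≡ 2. → (12, 2)

(12, 2)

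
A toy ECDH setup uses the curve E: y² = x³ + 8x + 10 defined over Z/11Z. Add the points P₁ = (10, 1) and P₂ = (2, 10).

(10, 1) + (2, 10). λ = (10 - 1)/(2 - 10) ≡ 9/3 mod 11. 3⁻¹ ≡ 4 (mod 11), so λ ≡ 3.
  x = λ² - 10 - 2 = 9 - 12 ≡ 8; y = λ·(10 - 8) - 1 ≡ 5. → (8, 5)

(8, 5)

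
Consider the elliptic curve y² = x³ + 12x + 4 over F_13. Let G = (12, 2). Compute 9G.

O

Double-and-add on 9 = (1001)₂. Start with G = (12, 2) for the leading 1-bit.
double: tangent at (12, 2): λ = (3·12² + 12)/(2·2) ≡ 2/4. 4⁻¹ ≡ 10 (mod 13), so λ ≡ 2·10 ≡ 7.
  x = λ² - 12 - 12 = 49 - 24 ≡ 12; y = λ·(12 - 12) - 2 ≡ 11. → (12, 11)
double: tangent at (12, 11): λ = (3·12² + 12)/(2·11) ≡ 2/9. 9⁻¹ ≡ 3 (mod 13), so λ ≡ 2·3 ≡ 6.
  x = λ² - 12 - 12 = 36 - 24 ≡ 12; y = λ·(12 - 12) - 11 ≡ 2. → (12, 2)
double: tangent at (12, 2): λ = (3·12² + 12)/(2·2) ≡ 2/4. 4⁻¹ ≡ 10 (mod 13), so λ ≡ 2·10 ≡ 7.
  x = λ² - 12 - 12 = 49 - 24 ≡ 12; y = λ·(12 - 12) - 2 ≡ 11. → (12, 11)
add G: (12, 11) + (12, 2): same x and y₁ ≡ -y₂, so the sum is O.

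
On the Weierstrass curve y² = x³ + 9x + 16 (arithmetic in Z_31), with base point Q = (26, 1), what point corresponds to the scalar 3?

(3, 16)

Repeated addition: build up to 3Q.
2Q: tangent at (26, 1): λ = (3·26² + 9)/(2·1) ≡ 22/2. 2⁻¹ ≡ 16 (mod 31), so λ ≡ 22·16 ≡ 11.
  x = λ² - 26 - 26 = 121 - 52 ≡ 7; y = λ·(26 - 7) - 1 ≡ 22. → (7, 22)
3Q: (7, 22) + (26, 1). λ = (1 - 22)/(26 - 7) ≡ 10/19 mod 31. 19⁻¹ ≡ 18 (mod 31) since 19·18 = 342 ≡ 1, so λ ≡ 25.
  x = λ² - 7 - 26 = 625 - 33 ≡ 3; y = λ·(7 - 3) - 22 ≡ 16. → (3, 16)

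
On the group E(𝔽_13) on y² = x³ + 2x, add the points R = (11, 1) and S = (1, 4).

(2, 8)

(11, 1) + (1, 4). λ = (4 - 1)/(1 - 11) ≡ 3/3 mod 13. 3⁻¹ ≡ 9 (mod 13), so λ ≡ 1.
  x = λ² - 11 - 1 = 1 - 12 ≡ 2; y = λ·(11 - 2) - 1 ≡ 8. → (2, 8)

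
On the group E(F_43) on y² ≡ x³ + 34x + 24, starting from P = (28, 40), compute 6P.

Double-and-add on 6 = (110)₂. Start with P = (28, 40) for the leading 1-bit.
double: tangent at (28, 40): λ = (3·28² + 34)/(2·40) ≡ 21/37. 37⁻¹ ≡ 7 (mod 43), so λ ≡ 21·7 ≡ 18.
  x = λ² - 28 - 28 = 324 - 56 ≡ 10; y = λ·(28 - 10) - 40 ≡ 26. → (10, 26)
add P: (10, 26) + (28, 40). λ = (40 - 26)/(28 - 10) ≡ 14/18 mod 43. 18⁻¹ ≡ 12 (mod 43), so λ ≡ 39.
  x = λ² - 10 - 28 = 1521 - 38 ≡ 21; y = λ·(10 - 21) - 26 ≡ 18. → (21, 18)
double: tangent at (21, 18): λ = (3·21² + 34)/(2·18) ≡ 24/36. 36⁻¹ ≡ 6 (mod 43) since 36·6 = 216 ≡ 1, so λ ≡ 24·6 ≡ 15.
  x = λ² - 21 - 21 = 225 - 42 ≡ 11; y = λ·(21 - 11) - 18 ≡ 3. → (11, 3)

(11, 3)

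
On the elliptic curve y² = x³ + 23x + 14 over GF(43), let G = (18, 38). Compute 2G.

(28, 11)

tangent at (18, 38): λ = (3·18² + 23)/(2·38) ≡ 6/33. 33⁻¹ ≡ 30 (mod 43), so λ ≡ 6·30 ≡ 8.
  x = λ² - 18 - 18 = 64 - 36 ≡ 28; y = λ·(18 - 28) - 38 ≡ 11. → (28, 11)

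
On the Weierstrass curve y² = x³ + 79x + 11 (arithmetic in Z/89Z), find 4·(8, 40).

(45, 23)

Write G = (8, 40).
Double-and-add on 4 = (100)₂. Start with G = (8, 40) for the leading 1-bit.
double: tangent at (8, 40): λ = (3·8² + 79)/(2·40) ≡ 4/80. 80⁻¹ ≡ 79 (mod 89) since 80·79 = 6320 ≡ 1, so λ ≡ 4·79 ≡ 49.
  x = λ² - 8 - 8 = 2401 - 16 ≡ 71; y = λ·(8 - 71) - 40 ≡ 77. → (71, 77)
double: tangent at (71, 77): λ = (3·71² + 79)/(2·77) ≡ 72/65. 65⁻¹ ≡ 63 (mod 89), so λ ≡ 72·63 ≡ 86.
  x = λ² - 71 - 71 = 7396 - 142 ≡ 45; y = λ·(71 - 45) - 77 ≡ 23. → (45, 23)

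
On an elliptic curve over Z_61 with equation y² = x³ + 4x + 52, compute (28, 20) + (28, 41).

O

The two points share x = 28 and their y-coordinates satisfy 20 + 41 ≡ 0 (mod 61), so they are inverses. Their sum is the point at infinity.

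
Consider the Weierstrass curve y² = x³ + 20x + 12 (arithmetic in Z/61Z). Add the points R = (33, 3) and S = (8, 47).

(33, 3) + (8, 47). λ = (47 - 3)/(8 - 33) ≡ 44/36 mod 61. 36⁻¹ ≡ 39 (mod 61) since 36·39 = 1404 ≡ 1, so λ ≡ 8.
  x = λ² - 33 - 8 = 64 - 41 ≡ 23; y = λ·(33 - 23) - 3 ≡ 16. → (23, 16)

(23, 16)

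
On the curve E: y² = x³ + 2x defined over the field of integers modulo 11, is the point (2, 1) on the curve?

yes

y² = 1² ≡ 1; x³ + 2x + 0 = 12 ≡ 1 (mod 11). 1 = 1.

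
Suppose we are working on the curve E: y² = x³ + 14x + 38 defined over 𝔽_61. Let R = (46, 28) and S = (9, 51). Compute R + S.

(3, 31)

(46, 28) + (9, 51). λ = (51 - 28)/(9 - 46) ≡ 23/24 mod 61. 24⁻¹ ≡ 28 (mod 61) since 24·28 = 672 ≡ 1, so λ ≡ 34.
  x = λ² - 46 - 9 = 1156 - 55 ≡ 3; y = λ·(46 - 3) - 28 ≡ 31. → (3, 31)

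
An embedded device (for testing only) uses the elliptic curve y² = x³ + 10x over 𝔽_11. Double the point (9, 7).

tangent at (9, 7): λ = (3·9² + 10)/(2·7) ≡ 0/3. 3⁻¹ ≡ 4 (mod 11), so λ ≡ 0·4 ≡ 0.
  x = λ² - 9 - 9 = 0 - 18 ≡ 4; y = λ·(9 - 4) - 7 ≡ 4. → (4, 4)

(4, 4)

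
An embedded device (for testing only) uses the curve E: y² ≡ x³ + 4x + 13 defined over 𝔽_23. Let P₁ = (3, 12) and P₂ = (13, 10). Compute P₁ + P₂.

(3, 12) + (13, 10). λ = (10 - 12)/(13 - 3) ≡ 21/10 mod 23. 10⁻¹ ≡ 7 (mod 23), so λ ≡ 9.
  x = λ² - 3 - 13 = 81 - 16 ≡ 19; y = λ·(3 - 19) - 12 ≡ 5. → (19, 5)

(19, 5)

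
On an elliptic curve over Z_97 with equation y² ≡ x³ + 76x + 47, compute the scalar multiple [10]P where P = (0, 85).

Repeated addition: build up to 10P.
2P: tangent at (0, 85): λ = (3·0² + 76)/(2·85) ≡ 76/73. 73⁻¹ ≡ 4 (mod 97), so λ ≡ 76·4 ≡ 13.
  x = λ² - 0 - 0 = 169 - 0 ≡ 72; y = λ·(0 - 72) - 85 ≡ 46. → (72, 46)
3P: (72, 46) + (0, 85). λ = (85 - 46)/(0 - 72) ≡ 39/25 mod 97. 25⁻¹ ≡ 66 (mod 97), so λ ≡ 52.
  x = λ² - 72 - 0 = 2704 - 72 ≡ 13; y = λ·(72 - 13) - 46 ≡ 15. → (13, 15)
4P: (13, 15) + (0, 85). λ = (85 - 15)/(0 - 13) ≡ 70/84 mod 97. 84⁻¹ ≡ 82 (mod 97), so λ ≡ 17.
  x = λ² - 13 - 0 = 289 - 13 ≡ 82; y = λ·(13 - 82) - 15 ≡ 73. → (82, 73)
5P: (82, 73) + (0, 85). λ = (85 - 73)/(0 - 82) ≡ 12/15 mod 97. 15⁻¹ ≡ 13 (mod 97), so λ ≡ 59.
  x = λ² - 82 - 0 = 3481 - 82 ≡ 4; y = λ·(82 - 4) - 73 ≡ 67. → (4, 67)
6P: (4, 67) + (0, 85). λ = (85 - 67)/(0 - 4) ≡ 18/93 mod 97. 93⁻¹ ≡ 24 (mod 97) since 93·24 = 2232 ≡ 1, so λ ≡ 44.
  x = λ² - 4 - 0 = 1936 - 4 ≡ 89; y = λ·(4 - 89) - 67 ≡ 73. → (89, 73)
7P: (89, 73) + (0, 85). λ = (85 - 73)/(0 - 89) ≡ 12/8 mod 97. 8⁻¹ ≡ 85 (mod 97) since 8·85 = 680 ≡ 1, so λ ≡ 50.
  x = λ² - 89 - 0 = 2500 - 89 ≡ 83; y = λ·(89 - 83) - 73 ≡ 33. → (83, 33)
8P: (83, 33) + (0, 85). λ = (85 - 33)/(0 - 83) ≡ 52/14 mod 97. 14⁻¹ ≡ 7 (mod 97), so λ ≡ 73.
  x = λ² - 83 - 0 = 5329 - 83 ≡ 8; y = λ·(83 - 8) - 33 ≡ 10. → (8, 10)
9P: (8, 10) + (0, 85). λ = (85 - 10)/(0 - 8) ≡ 75/89 mod 97. 89⁻¹ ≡ 12 (mod 97) since 89·12 = 1068 ≡ 1, so λ ≡ 27.
  x = λ² - 8 - 0 = 729 - 8 ≡ 42; y = λ·(8 - 42) - 10 ≡ 42. → (42, 42)
10P: (42, 42) + (0, 85). λ = (85 - 42)/(0 - 42) ≡ 43/55 mod 97. 55⁻¹ ≡ 30 (mod 97), so λ ≡ 29.
  x = λ² - 42 - 0 = 841 - 42 ≡ 23; y = λ·(42 - 23) - 42 ≡ 24. → (23, 24)

(23, 24)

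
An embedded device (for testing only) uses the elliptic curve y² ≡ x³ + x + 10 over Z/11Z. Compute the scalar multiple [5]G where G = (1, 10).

Repeated addition: build up to 5G.
2G: tangent at (1, 10): λ = (3·1² + 1)/(2·10) ≡ 4/9. 9⁻¹ ≡ 5 (mod 11), so λ ≡ 4·5 ≡ 9.
  x = λ² - 1 - 1 = 81 - 2 ≡ 2; y = λ·(1 - 2) - 10 ≡ 3. → (2, 3)
3G: (2, 3) + (1, 10). λ = (10 - 3)/(1 - 2) ≡ 7/10 mod 11. 10⁻¹ ≡ 10 (mod 11), so λ ≡ 4.
  x = λ² - 2 - 1 = 16 - 3 ≡ 2; y = λ·(2 - 2) - 3 ≡ 8. → (2, 8)
4G: (2, 8) + (1, 10). λ = (10 - 8)/(1 - 2) ≡ 2/10 mod 11. 10⁻¹ ≡ 10 (mod 11) since 10·10 = 100 ≡ 1, so λ ≡ 9.
  x = λ² - 2 - 1 = 81 - 3 ≡ 1; y = λ·(2 - 1) - 8 ≡ 1. → (1, 1)
5G: (1, 1) + (1, 10): same x and y₁ ≡ -y₂, so the sum is O.

O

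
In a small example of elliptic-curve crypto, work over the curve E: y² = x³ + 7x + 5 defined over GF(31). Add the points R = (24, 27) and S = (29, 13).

(24, 27) + (29, 13). λ = (13 - 27)/(29 - 24) ≡ 17/5 mod 31. 5⁻¹ ≡ 25 (mod 31), so λ ≡ 22.
  x = λ² - 24 - 29 = 484 - 53 ≡ 28; y = λ·(24 - 28) - 27 ≡ 9. → (28, 9)

(28, 9)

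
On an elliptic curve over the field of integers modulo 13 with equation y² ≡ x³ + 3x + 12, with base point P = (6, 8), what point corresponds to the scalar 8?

Double-and-add on 8 = (1000)₂. Start with P = (6, 8) for the leading 1-bit.
double: tangent at (6, 8): λ = (3·6² + 3)/(2·8) ≡ 7/3. 3⁻¹ ≡ 9 (mod 13) since 3·9 = 27 ≡ 1, so λ ≡ 7·9 ≡ 11.
  x = λ² - 6 - 6 = 121 - 12 ≡ 5; y = λ·(6 - 5) - 8 ≡ 3. → (5, 3)
double: tangent at (5, 3): λ = (3·5² + 3)/(2·3) ≡ 0/6. 6⁻¹ ≡ 11 (mod 13), so λ ≡ 0·11 ≡ 0.
  x = λ² - 5 - 5 = 0 - 10 ≡ 3; y = λ·(5 - 3) - 3 ≡ 10. → (3, 10)
double: tangent at (3, 10): λ = (3·3² + 3)/(2·10) ≡ 4/7. 7⁻¹ ≡ 2 (mod 13) since 7·2 = 14 ≡ 1, so λ ≡ 4·2 ≡ 8.
  x = λ² - 3 - 3 = 64 - 6 ≡ 6; y = λ·(3 - 6) - 10 ≡ 5. → (6, 5)

(6, 5)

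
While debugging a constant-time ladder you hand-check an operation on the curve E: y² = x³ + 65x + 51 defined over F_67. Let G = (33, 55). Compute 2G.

tangent at (33, 55): λ = (3·33² + 65)/(2·55) ≡ 49/43. 43⁻¹ ≡ 53 (mod 67) since 43·53 = 2279 ≡ 1, so λ ≡ 49·53 ≡ 51.
  x = λ² - 33 - 33 = 2601 - 66 ≡ 56; y = λ·(33 - 56) - 55 ≡ 45. → (56, 45)

(56, 45)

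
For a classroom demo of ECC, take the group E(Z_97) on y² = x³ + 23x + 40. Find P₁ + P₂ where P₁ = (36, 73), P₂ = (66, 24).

(36, 73) + (66, 24). λ = (24 - 73)/(66 - 36) ≡ 48/30 mod 97. 30⁻¹ ≡ 55 (mod 97), so λ ≡ 21.
  x = λ² - 36 - 66 = 441 - 102 ≡ 48; y = λ·(36 - 48) - 73 ≡ 63. → (48, 63)

(48, 63)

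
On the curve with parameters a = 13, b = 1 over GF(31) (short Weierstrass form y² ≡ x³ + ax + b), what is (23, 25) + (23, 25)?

tangent at (23, 25): λ = (3·23² + 13)/(2·25) ≡ 19/19. 19⁻¹ ≡ 18 (mod 31), so λ ≡ 19·18 ≡ 1.
  x = λ² - 23 - 23 = 1 - 46 ≡ 17; y = λ·(23 - 17) - 25 ≡ 12. → (17, 12)

(17, 12)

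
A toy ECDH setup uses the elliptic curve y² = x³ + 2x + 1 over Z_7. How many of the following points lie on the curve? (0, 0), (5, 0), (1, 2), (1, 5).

(0, 0): 0² ≡ 0, rhs ≡ 1 → off.
(5, 0): 0² ≡ 0, rhs ≡ 3 → off.
(1, 2): 2² ≡ 4, rhs ≡ 4 → on.
(1, 5): 5² ≡ 4, rhs ≡ 4 → on.

2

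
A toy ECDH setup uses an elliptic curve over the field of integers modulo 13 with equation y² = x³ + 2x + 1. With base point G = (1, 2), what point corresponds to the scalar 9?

Double-and-add on 9 = (1001)₂. Start with G = (1, 2) for the leading 1-bit.
double: tangent at (1, 2): λ = (3·1² + 2)/(2·2) ≡ 5/4. 4⁻¹ ≡ 10 (mod 13), so λ ≡ 5·10 ≡ 11.
  x = λ² - 1 - 1 = 121 - 2 ≡ 2; y = λ·(1 - 2) - 2 ≡ 0. → (2, 0)
double: (2, 0) + (2, 0): same x and y₁ ≡ -y₂, so the sum is 𝒪.
double: 𝒪 + 𝒪 = 𝒪 (identity).
add G: 𝒪 + (1, 2) = (1, 2) (identity).

(1, 2)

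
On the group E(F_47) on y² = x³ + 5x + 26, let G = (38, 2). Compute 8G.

Repeated addition: build up to 8G.
2G: tangent at (38, 2): λ = (3·38² + 5)/(2·2) ≡ 13/4. 4⁻¹ ≡ 12 (mod 47) since 4·12 = 48 ≡ 1, so λ ≡ 13·12 ≡ 15.
  x = λ² - 38 - 38 = 225 - 76 ≡ 8; y = λ·(38 - 8) - 2 ≡ 25. → (8, 25)
3G: (8, 25) + (38, 2). λ = (2 - 25)/(38 - 8) ≡ 24/30 mod 47. 30⁻¹ ≡ 11 (mod 47), so λ ≡ 29.
  x = λ² - 8 - 38 = 841 - 46 ≡ 43; y = λ·(8 - 43) - 25 ≡ 41. → (43, 41)
4G: (43, 41) + (38, 2). λ = (2 - 41)/(38 - 43) ≡ 8/42 mod 47. 42⁻¹ ≡ 28 (mod 47), so λ ≡ 36.
  x = λ² - 43 - 38 = 1296 - 81 ≡ 40; y = λ·(43 - 40) - 41 ≡ 20. → (40, 20)
5G: (40, 20) + (38, 2). λ = (2 - 20)/(38 - 40) ≡ 29/45 mod 47. 45⁻¹ ≡ 23 (mod 47), so λ ≡ 9.
  x = λ² - 40 - 38 = 81 - 78 ≡ 3; y = λ·(40 - 3) - 20 ≡ 31. → (3, 31)
6G: (3, 31) + (38, 2). λ = (2 - 31)/(38 - 3) ≡ 18/35 mod 47. 35⁻¹ ≡ 43 (mod 47), so λ ≡ 22.
  x = λ² - 3 - 38 = 484 - 41 ≡ 20; y = λ·(3 - 20) - 31 ≡ 18. → (20, 18)
7G: (20, 18) + (38, 2). λ = (2 - 18)/(38 - 20) ≡ 31/18 mod 47. 18⁻¹ ≡ 34 (mod 47), so λ ≡ 20.
  x = λ² - 20 - 38 = 400 - 58 ≡ 13; y = λ·(20 - 13) - 18 ≡ 28. → (13, 28)
8G: (13, 28) + (38, 2). λ = (2 - 28)/(38 - 13) ≡ 21/25 mod 47. 25⁻¹ ≡ 32 (mod 47), so λ ≡ 14.
  x = λ² - 13 - 38 = 196 - 51 ≡ 4; y = λ·(13 - 4) - 28 ≡ 4. → (4, 4)

(4, 4)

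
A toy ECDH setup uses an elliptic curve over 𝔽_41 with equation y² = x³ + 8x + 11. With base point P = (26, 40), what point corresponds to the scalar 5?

Repeated addition: build up to 5P.
2P: tangent at (26, 40): λ = (3·26² + 8)/(2·40) ≡ 27/39. 39⁻¹ ≡ 20 (mod 41), so λ ≡ 27·20 ≡ 7.
  x = λ² - 26 - 26 = 49 - 52 ≡ 38; y = λ·(26 - 38) - 40 ≡ 40. → (38, 40)
3P: (38, 40) + (26, 40). λ = (40 - 40)/(26 - 38) ≡ 0/29 mod 41. 29⁻¹ ≡ 17 (mod 41), so λ ≡ 0.
  x = λ² - 38 - 26 = 0 - 64 ≡ 18; y = λ·(38 - 18) - 40 ≡ 1. → (18, 1)
4P: (18, 1) + (26, 40). λ = (40 - 1)/(26 - 18) ≡ 39/8 mod 41. 8⁻¹ ≡ 36 (mod 41) since 8·36 = 288 ≡ 1, so λ ≡ 10.
  x = λ² - 18 - 26 = 100 - 44 ≡ 15; y = λ·(18 - 15) - 1 ≡ 29. → (15, 29)
5P: (15, 29) + (26, 40). λ = (40 - 29)/(26 - 15) ≡ 11/11 mod 41. 11⁻¹ ≡ 15 (mod 41), so λ ≡ 1.
  x = λ² - 15 - 26 = 1 - 41 ≡ 1; y = λ·(15 - 1) - 29 ≡ 26. → (1, 26)

(1, 26)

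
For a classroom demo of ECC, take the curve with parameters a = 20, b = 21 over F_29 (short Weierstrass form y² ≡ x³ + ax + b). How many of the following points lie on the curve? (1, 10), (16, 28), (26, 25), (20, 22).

(1, 10): 10² ≡ 13, rhs ≡ 13 → on.
(16, 28): 28² ≡ 1, rhs ≡ 0 → off.
(26, 25): 25² ≡ 16, rhs ≡ 21 → off.
(20, 22): 22² ≡ 20, rhs ≡ 11 → off.

1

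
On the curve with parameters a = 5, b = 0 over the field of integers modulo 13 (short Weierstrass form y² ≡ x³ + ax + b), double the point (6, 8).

(10, 6)

tangent at (6, 8): λ = (3·6² + 5)/(2·8) ≡ 9/3. 3⁻¹ ≡ 9 (mod 13), so λ ≡ 9·9 ≡ 3.
  x = λ² - 6 - 6 = 9 - 12 ≡ 10; y = λ·(6 - 10) - 8 ≡ 6. → (10, 6)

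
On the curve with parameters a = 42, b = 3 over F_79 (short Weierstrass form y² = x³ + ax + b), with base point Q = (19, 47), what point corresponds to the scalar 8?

(12, 55)

Double-and-add on 8 = (1000)₂. Start with Q = (19, 47) for the leading 1-bit.
double: tangent at (19, 47): λ = (3·19² + 42)/(2·47) ≡ 19/15. 15⁻¹ ≡ 58 (mod 79), so λ ≡ 19·58 ≡ 75.
  x = λ² - 19 - 19 = 5625 - 38 ≡ 57; y = λ·(19 - 57) - 47 ≡ 26. → (57, 26)
double: tangent at (57, 26): λ = (3·57² + 42)/(2·26) ≡ 72/52. 52⁻¹ ≡ 38 (mod 79), so λ ≡ 72·38 ≡ 50.
  x = λ² - 57 - 57 = 2500 - 114 ≡ 16; y = λ·(57 - 16) - 26 ≡ 49. → (16, 49)
double: tangent at (16, 49): λ = (3·16² + 42)/(2·49) ≡ 20/19. 19⁻¹ ≡ 25 (mod 79) since 19·25 = 475 ≡ 1, so λ ≡ 20·25 ≡ 26.
  x = λ² - 16 - 16 = 676 - 32 ≡ 12; y = λ·(16 - 12) - 49 ≡ 55. → (12, 55)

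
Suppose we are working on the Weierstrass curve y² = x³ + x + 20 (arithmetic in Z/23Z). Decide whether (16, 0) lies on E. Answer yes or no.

y² = 0² ≡ 0; x³ + 1x + 20 = 4132 ≡ 15 (mod 23). 0 ≠ 15.

no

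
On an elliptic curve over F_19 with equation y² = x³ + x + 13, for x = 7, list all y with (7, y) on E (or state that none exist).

x³ + 1x + 13 = 363 ≡ 2 (mod 19).
2 is a non-residue mod 19; no y exists.

none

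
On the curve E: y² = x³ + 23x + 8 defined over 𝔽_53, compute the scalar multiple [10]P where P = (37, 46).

Double-and-add on 10 = (1010)₂. Start with P = (37, 46) for the leading 1-bit.
double: tangent at (37, 46): λ = (3·37² + 23)/(2·46) ≡ 49/39. 39⁻¹ ≡ 34 (mod 53), so λ ≡ 49·34 ≡ 23.
  x = λ² - 37 - 37 = 529 - 74 ≡ 31; y = λ·(37 - 31) - 46 ≡ 39. → (31, 39)
double: tangent at (31, 39): λ = (3·31² + 23)/(2·39) ≡ 44/25. 25⁻¹ ≡ 17 (mod 53), so λ ≡ 44·17 ≡ 6.
  x = λ² - 31 - 31 = 36 - 62 ≡ 27; y = λ·(31 - 27) - 39 ≡ 38. → (27, 38)
add P: (27, 38) + (37, 46). λ = (46 - 38)/(37 - 27) ≡ 8/10 mod 53. 10⁻¹ ≡ 16 (mod 53), so λ ≡ 22.
  x = λ² - 27 - 37 = 484 - 64 ≡ 49; y = λ·(27 - 49) - 38 ≡ 8. → (49, 8)
double: tangent at (49, 8): λ = (3·49² + 23)/(2·8) ≡ 18/16. 16⁻¹ ≡ 10 (mod 53), so λ ≡ 18·10 ≡ 21.
  x = λ² - 49 - 49 = 441 - 98 ≡ 25; y = λ·(49 - 25) - 8 ≡ 19. → (25, 19)

(25, 19)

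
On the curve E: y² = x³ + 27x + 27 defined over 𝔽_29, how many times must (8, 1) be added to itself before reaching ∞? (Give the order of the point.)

10

2P: tangent at (8, 1): λ = (3·8² + 27)/(2·1) ≡ 16/2. 2⁻¹ ≡ 15 (mod 29) since 2·15 = 30 ≡ 1, so λ ≡ 16·15 ≡ 8.
  x = λ² - 8 - 8 = 64 - 16 ≡ 19; y = λ·(8 - 19) - 1 ≡ 27. → (19, 27)
3P: (19, 27) + (8, 1). λ = (1 - 27)/(8 - 19) ≡ 3/18 mod 29. 18⁻¹ ≡ 21 (mod 29), so λ ≡ 5.
  x = λ² - 19 - 8 = 25 - 27 ≡ 27; y = λ·(19 - 27) - 27 ≡ 20. → (27, 20)
4P: (27, 20) + (8, 1). λ = (1 - 20)/(8 - 27) ≡ 10/10 mod 29. 10⁻¹ ≡ 3 (mod 29) since 10·3 = 30 ≡ 1, so λ ≡ 1.
  x = λ² - 27 - 8 = 1 - 35 ≡ 24; y = λ·(27 - 24) - 20 ≡ 12. → (24, 12)
5P: (24, 12) + (8, 1). λ = (1 - 12)/(8 - 24) ≡ 18/13 mod 29. 13⁻¹ ≡ 9 (mod 29), so λ ≡ 17.
  x = λ² - 24 - 8 = 289 - 32 ≡ 25; y = λ·(24 - 25) - 12 ≡ 0. → (25, 0)
6P: (25, 0) + (8, 1). λ = (1 - 0)/(8 - 25) ≡ 1/12 mod 29. 12⁻¹ ≡ 17 (mod 29), so λ ≡ 17.
  x = λ² - 25 - 8 = 289 - 33 ≡ 24; y = λ·(25 - 24) - 0 ≡ 17. → (24, 17)
7P: (24, 17) + (8, 1). λ = (1 - 17)/(8 - 24) ≡ 13/13 mod 29. 13⁻¹ ≡ 9 (mod 29) since 13·9 = 117 ≡ 1, so λ ≡ 1.
  x = λ² - 24 - 8 = 1 - 32 ≡ 27; y = λ·(24 - 27) - 17 ≡ 9. → (27, 9)
8P: (27, 9) + (8, 1). λ = (1 - 9)/(8 - 27) ≡ 21/10 mod 29. 10⁻¹ ≡ 3 (mod 29), so λ ≡ 5.
  x = λ² - 27 - 8 = 25 - 35 ≡ 19; y = λ·(27 - 19) - 9 ≡ 2. → (19, 2)
9P: (19, 2) + (8, 1). λ = (1 - 2)/(8 - 19) ≡ 28/18 mod 29. 18⁻¹ ≡ 21 (mod 29), so λ ≡ 8.
  x = λ² - 19 - 8 = 64 - 27 ≡ 8; y = λ·(19 - 8) - 2 ≡ 28. → (8, 28)
10P: (8, 28) + (8, 1): same x and y₁ ≡ -y₂, so the sum is ∞.
10P = ∞, so the order is 10.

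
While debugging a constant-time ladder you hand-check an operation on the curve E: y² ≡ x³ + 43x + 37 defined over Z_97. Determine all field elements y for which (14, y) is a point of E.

x³ + 43x + 37 = 3383 ≡ 85 (mod 97).
Square roots of 85 mod 97: 45 and 52 (since 45² = 2025 ≡ 85).

45, 52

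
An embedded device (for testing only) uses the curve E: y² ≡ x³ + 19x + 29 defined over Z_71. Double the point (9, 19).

tangent at (9, 19): λ = (3·9² + 19)/(2·19) ≡ 49/38. 38⁻¹ ≡ 43 (mod 71), so λ ≡ 49·43 ≡ 48.
  x = λ² - 9 - 9 = 2304 - 18 ≡ 14; y = λ·(9 - 14) - 19 ≡ 25. → (14, 25)

(14, 25)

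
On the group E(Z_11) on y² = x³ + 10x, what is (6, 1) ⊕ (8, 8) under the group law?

(1, 0)

(6, 1) + (8, 8). λ = (8 - 1)/(8 - 6) ≡ 7/2 mod 11. 2⁻¹ ≡ 6 (mod 11), so λ ≡ 9.
  x = λ² - 6 - 8 = 81 - 14 ≡ 1; y = λ·(6 - 1) - 1 ≡ 0. → (1, 0)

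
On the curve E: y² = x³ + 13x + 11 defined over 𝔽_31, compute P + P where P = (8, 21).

(29, 16)

tangent at (8, 21): λ = (3·8² + 13)/(2·21) ≡ 19/11. 11⁻¹ ≡ 17 (mod 31), so λ ≡ 19·17 ≡ 13.
  x = λ² - 8 - 8 = 169 - 16 ≡ 29; y = λ·(8 - 29) - 21 ≡ 16. → (29, 16)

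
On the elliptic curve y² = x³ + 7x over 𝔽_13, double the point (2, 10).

(10, 11)

tangent at (2, 10): λ = (3·2² + 7)/(2·10) ≡ 6/7. 7⁻¹ ≡ 2 (mod 13) since 7·2 = 14 ≡ 1, so λ ≡ 6·2 ≡ 12.
  x = λ² - 2 - 2 = 144 - 4 ≡ 10; y = λ·(2 - 10) - 10 ≡ 11. → (10, 11)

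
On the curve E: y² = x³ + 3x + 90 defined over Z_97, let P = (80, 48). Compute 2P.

(43, 63)

tangent at (80, 48): λ = (3·80² + 3)/(2·48) ≡ 94/96. 96⁻¹ ≡ 96 (mod 97) since 96·96 = 9216 ≡ 1, so λ ≡ 94·96 ≡ 3.
  x = λ² - 80 - 80 = 9 - 160 ≡ 43; y = λ·(80 - 43) - 48 ≡ 63. → (43, 63)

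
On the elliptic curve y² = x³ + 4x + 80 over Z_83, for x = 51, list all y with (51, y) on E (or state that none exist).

x³ + 4x + 80 = 132935 ≡ 52 (mod 83).
52 is a non-residue mod 83; no y exists.

none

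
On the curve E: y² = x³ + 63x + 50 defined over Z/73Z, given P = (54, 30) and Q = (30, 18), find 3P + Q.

(35, 4)

First 3P:
Repeated addition: build up to 3P.
2P: tangent at (54, 30): λ = (3·54² + 63)/(2·30) ≡ 51/60. 60⁻¹ ≡ 28 (mod 73), so λ ≡ 51·28 ≡ 41.
  x = λ² - 54 - 54 = 1681 - 108 ≡ 40; y = λ·(54 - 40) - 30 ≡ 33. → (40, 33)
3P: (40, 33) + (54, 30). λ = (30 - 33)/(54 - 40) ≡ 70/14 mod 73. 14⁻¹ ≡ 47 (mod 73), so λ ≡ 5.
  x = λ² - 40 - 54 = 25 - 94 ≡ 4; y = λ·(40 - 4) - 33 ≡ 1. → (4, 1)
3P = (4, 1).
Finally 3P + Q:
(4, 1) + (30, 18). λ = (18 - 1)/(30 - 4) ≡ 17/26 mod 73. 26⁻¹ ≡ 59 (mod 73) since 26·59 = 1534 ≡ 1, so λ ≡ 54.
  x = λ² - 4 - 30 = 2916 - 34 ≡ 35; y = λ·(4 - 35) - 1 ≡ 4. → (35, 4)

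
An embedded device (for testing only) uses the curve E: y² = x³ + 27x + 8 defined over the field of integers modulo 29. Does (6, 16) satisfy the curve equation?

no

y² = 16² ≡ 24; x³ + 27x + 8 = 386 ≡ 9 (mod 29). 24 ≠ 9.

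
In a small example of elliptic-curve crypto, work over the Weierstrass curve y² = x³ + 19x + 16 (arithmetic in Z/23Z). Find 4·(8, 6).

Write P = (8, 6).
Repeated addition: build up to 4P.
2P: tangent at (8, 6): λ = (3·8² + 19)/(2·6) ≡ 4/12. 12⁻¹ ≡ 2 (mod 23), so λ ≡ 4·2 ≡ 8.
  x = λ² - 8 - 8 = 64 - 16 ≡ 2; y = λ·(8 - 2) - 6 ≡ 19. → (2, 19)
3P: (2, 19) + (8, 6). λ = (6 - 19)/(8 - 2) ≡ 10/6 mod 23. 6⁻¹ ≡ 4 (mod 23) since 6·4 = 24 ≡ 1, so λ ≡ 17.
  x = λ² - 2 - 8 = 289 - 10 ≡ 3; y = λ·(2 - 3) - 19 ≡ 10. → (3, 10)
4P: (3, 10) + (8, 6). λ = (6 - 10)/(8 - 3) ≡ 19/5 mod 23. 5⁻¹ ≡ 14 (mod 23), so λ ≡ 13.
  x = λ² - 3 - 8 = 169 - 11 ≡ 20; y = λ·(3 - 20) - 10 ≡ 22. → (20, 22)

(20, 22)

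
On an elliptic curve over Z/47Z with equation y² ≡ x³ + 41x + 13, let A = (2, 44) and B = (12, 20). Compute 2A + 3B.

(11, 44)

First 2A:
Repeated addition: build up to 2A.
2A: tangent at (2, 44): λ = (3·2² + 41)/(2·44) ≡ 6/41. 41⁻¹ ≡ 39 (mod 47), so λ ≡ 6·39 ≡ 46.
  x = λ² - 2 - 2 = 2116 - 4 ≡ 44; y = λ·(2 - 44) - 44 ≡ 45. → (44, 45)
2A = (44, 45).
Next 3B:
Repeated addition: build up to 3B.
2B: tangent at (12, 20): λ = (3·12² + 41)/(2·20) ≡ 3/40. 40⁻¹ ≡ 20 (mod 47) since 40·20 = 800 ≡ 1, so λ ≡ 3·20 ≡ 13.
  x = λ² - 12 - 12 = 169 - 24 ≡ 4; y = λ·(12 - 4) - 20 ≡ 37. → (4, 37)
3B: (4, 37) + (12, 20). λ = (20 - 37)/(12 - 4) ≡ 30/8 mod 47. 8⁻¹ ≡ 6 (mod 47) since 8·6 = 48 ≡ 1, so λ ≡ 39.
  x = λ² - 4 - 12 = 1521 - 16 ≡ 1; y = λ·(4 - 1) - 37 ≡ 33. → (1, 33)
3B = (1, 33).
Finally 2A + 3B:
(44, 45) + (1, 33). λ = (33 - 45)/(1 - 44) ≡ 35/4 mod 47. 4⁻¹ ≡ 12 (mod 47), so λ ≡ 44.
  x = λ² - 44 - 1 = 1936 - 45 ≡ 11; y = λ·(44 - 11) - 45 ≡ 44. → (11, 44)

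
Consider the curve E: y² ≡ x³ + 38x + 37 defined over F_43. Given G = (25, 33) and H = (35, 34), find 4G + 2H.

(42, 16)

First 4G:
Double-and-add on 4 = (100)₂. Start with G = (25, 33) for the leading 1-bit.
double: tangent at (25, 33): λ = (3·25² + 38)/(2·33) ≡ 21/23. 23⁻¹ ≡ 15 (mod 43), so λ ≡ 21·15 ≡ 14.
  x = λ² - 25 - 25 = 196 - 50 ≡ 17; y = λ·(25 - 17) - 33 ≡ 36. → (17, 36)
double: tangent at (17, 36): λ = (3·17² + 38)/(2·36) ≡ 2/29. 29⁻¹ ≡ 3 (mod 43), so λ ≡ 2·3 ≡ 6.
  x = λ² - 17 - 17 = 36 - 34 ≡ 2; y = λ·(17 - 2) - 36 ≡ 11. → (2, 11)
4G = (2, 11).
Next 2H:
Repeated addition: build up to 2H.
2H: tangent at (35, 34): λ = (3·35² + 38)/(2·34) ≡ 15/25. 25⁻¹ ≡ 31 (mod 43), so λ ≡ 15·31 ≡ 35.
  x = λ² - 35 - 35 = 1225 - 70 ≡ 37; y = λ·(35 - 37) - 34 ≡ 25. → (37, 25)
2H = (37, 25).
Finally 4G + 2H:
(2, 11) + (37, 25). λ = (25 - 11)/(37 - 2) ≡ 14/35 mod 43. 35⁻¹ ≡ 16 (mod 43) since 35·16 = 560 ≡ 1, so λ ≡ 9.
  x = λ² - 2 - 37 = 81 - 39 ≡ 42; y = λ·(2 - 42) - 11 ≡ 16. → (42, 16)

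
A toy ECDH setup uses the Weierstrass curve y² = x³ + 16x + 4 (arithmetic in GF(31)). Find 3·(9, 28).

(7, 26)

Write Q = (9, 28).
Repeated addition: build up to 3Q.
2Q: tangent at (9, 28): λ = (3·9² + 16)/(2·28) ≡ 11/25. 25⁻¹ ≡ 5 (mod 31) since 25·5 = 125 ≡ 1, so λ ≡ 11·5 ≡ 24.
  x = λ² - 9 - 9 = 576 - 18 ≡ 0; y = λ·(9 - 0) - 28 ≡ 2. → (0, 2)
3Q: (0, 2) + (9, 28). λ = (28 - 2)/(9 - 0) ≡ 26/9 mod 31. 9⁻¹ ≡ 7 (mod 31), so λ ≡ 27.
  x = λ² - 0 - 9 = 729 - 9 ≡ 7; y = λ·(0 - 7) - 2 ≡ 26. → (7, 26)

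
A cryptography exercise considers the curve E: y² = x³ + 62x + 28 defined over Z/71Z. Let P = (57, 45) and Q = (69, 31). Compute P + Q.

(43, 57)

(57, 45) + (69, 31). λ = (31 - 45)/(69 - 57) ≡ 57/12 mod 71. 12⁻¹ ≡ 6 (mod 71), so λ ≡ 58.
  x = λ² - 57 - 69 = 3364 - 126 ≡ 43; y = λ·(57 - 43) - 45 ≡ 57. → (43, 57)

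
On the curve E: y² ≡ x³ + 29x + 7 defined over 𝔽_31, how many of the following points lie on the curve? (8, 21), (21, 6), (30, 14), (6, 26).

(8, 21): 21² ≡ 7, rhs ≡ 7 → on.
(21, 6): 6² ≡ 5, rhs ≡ 19 → off.
(30, 14): 14² ≡ 10, rhs ≡ 8 → off.
(6, 26): 26² ≡ 25, rhs ≡ 25 → on.

2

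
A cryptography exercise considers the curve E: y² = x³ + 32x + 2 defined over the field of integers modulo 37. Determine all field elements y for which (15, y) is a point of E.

3, 34

x³ + 32x + 2 = 3857 ≡ 9 (mod 37).
Square roots of 9 mod 37: 3 and 34 (since 3² = 9 ≡ 9).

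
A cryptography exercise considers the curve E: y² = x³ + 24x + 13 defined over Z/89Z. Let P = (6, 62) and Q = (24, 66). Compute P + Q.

(14, 45)

(6, 62) + (24, 66). λ = (66 - 62)/(24 - 6) ≡ 4/18 mod 89. 18⁻¹ ≡ 5 (mod 89), so λ ≡ 20.
  x = λ² - 6 - 24 = 400 - 30 ≡ 14; y = λ·(6 - 14) - 62 ≡ 45. → (14, 45)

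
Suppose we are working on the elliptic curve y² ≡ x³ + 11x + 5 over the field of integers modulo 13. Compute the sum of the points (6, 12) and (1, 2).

(10, 6)

(6, 12) + (1, 2). λ = (2 - 12)/(1 - 6) ≡ 3/8 mod 13. 8⁻¹ ≡ 5 (mod 13), so λ ≡ 2.
  x = λ² - 6 - 1 = 4 - 7 ≡ 10; y = λ·(6 - 10) - 12 ≡ 6. → (10, 6)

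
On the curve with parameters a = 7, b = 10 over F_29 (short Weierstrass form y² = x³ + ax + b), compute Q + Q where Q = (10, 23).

tangent at (10, 23): λ = (3·10² + 7)/(2·23) ≡ 17/17. 17⁻¹ ≡ 12 (mod 29), so λ ≡ 17·12 ≡ 1.
  x = λ² - 10 - 10 = 1 - 20 ≡ 10; y = λ·(10 - 10) - 23 ≡ 6. → (10, 6)

(10, 6)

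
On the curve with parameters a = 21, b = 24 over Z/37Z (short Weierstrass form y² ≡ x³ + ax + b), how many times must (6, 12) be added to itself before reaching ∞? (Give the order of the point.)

2P: tangent at (6, 12): λ = (3·6² + 21)/(2·12) ≡ 18/24. 24⁻¹ ≡ 17 (mod 37), so λ ≡ 18·17 ≡ 10.
  x = λ² - 6 - 6 = 100 - 12 ≡ 14; y = λ·(6 - 14) - 12 ≡ 19. → (14, 19)
3P: (14, 19) + (6, 12). λ = (12 - 19)/(6 - 14) ≡ 30/29 mod 37. 29⁻¹ ≡ 23 (mod 37), so λ ≡ 24.
  x = λ² - 14 - 6 = 576 - 20 ≡ 1; y = λ·(14 - 1) - 19 ≡ 34. → (1, 34)
4P: (1, 34) + (6, 12). λ = (12 - 34)/(6 - 1) ≡ 15/5 mod 37. 5⁻¹ ≡ 15 (mod 37) since 5·15 = 75 ≡ 1, so λ ≡ 3.
  x = λ² - 1 - 6 = 9 - 7 ≡ 2; y = λ·(1 - 2) - 34 ≡ 0. → (2, 0)
5P: (2, 0) + (6, 12). λ = (12 - 0)/(6 - 2) ≡ 12/4 mod 37. 4⁻¹ ≡ 28 (mod 37) since 4·28 = 112 ≡ 1, so λ ≡ 3.
  x = λ² - 2 - 6 = 9 - 8 ≡ 1; y = λ·(2 - 1) - 0 ≡ 3. → (1, 3)
6P: (1, 3) + (6, 12). λ = (12 - 3)/(6 - 1) ≡ 9/5 mod 37. 5⁻¹ ≡ 15 (mod 37) since 5·15 = 75 ≡ 1, so λ ≡ 24.
  x = λ² - 1 - 6 = 576 - 7 ≡ 14; y = λ·(1 - 14) - 3 ≡ 18. → (14, 18)
7P: (14, 18) + (6, 12). λ = (12 - 18)/(6 - 14) ≡ 31/29 mod 37. 29⁻¹ ≡ 23 (mod 37), so λ ≡ 10.
  x = λ² - 14 - 6 = 100 - 20 ≡ 6; y = λ·(14 - 6) - 18 ≡ 25. → (6, 25)
8P: (6, 25) + (6, 12): same x and y₁ ≡ -y₂, so the sum is ∞.
8P = ∞, so the order is 8.

8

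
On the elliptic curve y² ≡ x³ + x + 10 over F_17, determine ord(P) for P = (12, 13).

2P: tangent at (12, 13): λ = (3·12² + 1)/(2·13) ≡ 8/9. 9⁻¹ ≡ 2 (mod 17) since 9·2 = 18 ≡ 1, so λ ≡ 8·2 ≡ 16.
  x = λ² - 12 - 12 = 256 - 24 ≡ 11; y = λ·(12 - 11) - 13 ≡ 3. → (11, 3)
3P: (11, 3) + (12, 13). λ = (13 - 3)/(12 - 11) ≡ 10/1 mod 17. 1⁻¹ ≡ 1 (mod 17) since 1·1 = 1 ≡ 1, so λ ≡ 10.
  x = λ² - 11 - 12 = 100 - 23 ≡ 9; y = λ·(11 - 9) - 3 ≡ 0. → (9, 0)
4P: (9, 0) + (12, 13). λ = (13 - 0)/(12 - 9) ≡ 13/3 mod 17. 3⁻¹ ≡ 6 (mod 17), so λ ≡ 10.
  x = λ² - 9 - 12 = 100 - 21 ≡ 11; y = λ·(9 - 11) - 0 ≡ 14. → (11, 14)
5P: (11, 14) + (12, 13). λ = (13 - 14)/(12 - 11) ≡ 16/1 mod 17. 1⁻¹ ≡ 1 (mod 17), so λ ≡ 16.
  x = λ² - 11 - 12 = 256 - 23 ≡ 12; y = λ·(11 - 12) - 14 ≡ 4. → (12, 4)
6P: (12, 4) + (12, 13): same x and y₁ ≡ -y₂, so the sum is the point at infinity.
6P = the point at infinity, so the order is 6.

6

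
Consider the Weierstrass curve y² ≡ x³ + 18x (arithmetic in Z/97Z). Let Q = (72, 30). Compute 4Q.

Repeated addition: build up to 4Q.
2Q: tangent at (72, 30): λ = (3·72² + 18)/(2·30) ≡ 50/60. 60⁻¹ ≡ 76 (mod 97) since 60·76 = 4560 ≡ 1, so λ ≡ 50·76 ≡ 17.
  x = λ² - 72 - 72 = 289 - 144 ≡ 48; y = λ·(72 - 48) - 30 ≡ 87. → (48, 87)
3Q: (48, 87) + (72, 30). λ = (30 - 87)/(72 - 48) ≡ 40/24 mod 97. 24⁻¹ ≡ 93 (mod 97), so λ ≡ 34.
  x = λ² - 48 - 72 = 1156 - 120 ≡ 66; y = λ·(48 - 66) - 87 ≡ 77. → (66, 77)
4Q: (66, 77) + (72, 30). λ = (30 - 77)/(72 - 66) ≡ 50/6 mod 97. 6⁻¹ ≡ 81 (mod 97) since 6·81 = 486 ≡ 1, so λ ≡ 73.
  x = λ² - 66 - 72 = 5329 - 138 ≡ 50; y = λ·(66 - 50) - 77 ≡ 24. → (50, 24)

(50, 24)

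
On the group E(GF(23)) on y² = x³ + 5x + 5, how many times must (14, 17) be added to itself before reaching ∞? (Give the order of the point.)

9

2P: tangent at (14, 17): λ = (3·14² + 5)/(2·17) ≡ 18/11. 11⁻¹ ≡ 21 (mod 23), so λ ≡ 18·21 ≡ 10.
  x = λ² - 14 - 14 = 100 - 28 ≡ 3; y = λ·(14 - 3) - 17 ≡ 1. → (3, 1)
3P: (3, 1) + (14, 17). λ = (17 - 1)/(14 - 3) ≡ 16/11 mod 23. 11⁻¹ ≡ 21 (mod 23) since 11·21 = 231 ≡ 1, so λ ≡ 14.
  x = λ² - 3 - 14 = 196 - 17 ≡ 18; y = λ·(3 - 18) - 1 ≡ 19. → (18, 19)
4P: (18, 19) + (14, 17). λ = (17 - 19)/(14 - 18) ≡ 21/19 mod 23. 19⁻¹ ≡ 17 (mod 23), so λ ≡ 12.
  x = λ² - 18 - 14 = 144 - 32 ≡ 20; y = λ·(18 - 20) - 19 ≡ 3. → (20, 3)
5P: (20, 3) + (14, 17). λ = (17 - 3)/(14 - 20) ≡ 14/17 mod 23. 17⁻¹ ≡ 19 (mod 23), so λ ≡ 13.
  x = λ² - 20 - 14 = 169 - 34 ≡ 20; y = λ·(20 - 20) - 3 ≡ 20. → (20, 20)
6P: (20, 20) + (14, 17). λ = (17 - 20)/(14 - 20) ≡ 20/17 mod 23. 17⁻¹ ≡ 19 (mod 23) since 17·19 = 323 ≡ 1, so λ ≡ 12.
  x = λ² - 20 - 14 = 144 - 34 ≡ 18; y = λ·(20 - 18) - 20 ≡ 4. → (18, 4)
7P: (18, 4) + (14, 17). λ = (17 - 4)/(14 - 18) ≡ 13/19 mod 23. 19⁻¹ ≡ 17 (mod 23) since 19·17 = 323 ≡ 1, so λ ≡ 14.
  x = λ² - 18 - 14 = 196 - 32 ≡ 3; y = λ·(18 - 3) - 4 ≡ 22. → (3, 22)
8P: (3, 22) + (14, 17). λ = (17 - 22)/(14 - 3) ≡ 18/11 mod 23. 11⁻¹ ≡ 21 (mod 23), so λ ≡ 10.
  x = λ² - 3 - 14 = 100 - 17 ≡ 14; y = λ·(3 - 14) - 22 ≡ 6. → (14, 6)
9P: (14, 6) + (14, 17): same x and y₁ ≡ -y₂, so the sum is ∞.
9P = ∞, so the order is 9.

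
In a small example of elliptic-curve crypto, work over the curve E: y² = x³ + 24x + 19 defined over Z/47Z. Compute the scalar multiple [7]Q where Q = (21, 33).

O

Repeated addition: build up to 7Q.
2Q: tangent at (21, 33): λ = (3·21² + 24)/(2·33) ≡ 31/19. 19⁻¹ ≡ 5 (mod 47), so λ ≡ 31·5 ≡ 14.
  x = λ² - 21 - 21 = 196 - 42 ≡ 13; y = λ·(21 - 13) - 33 ≡ 32. → (13, 32)
3Q: (13, 32) + (21, 33). λ = (33 - 32)/(21 - 13) ≡ 1/8 mod 47. 8⁻¹ ≡ 6 (mod 47), so λ ≡ 6.
  x = λ² - 13 - 21 = 36 - 34 ≡ 2; y = λ·(13 - 2) - 32 ≡ 34. → (2, 34)
4Q: (2, 34) + (21, 33). λ = (33 - 34)/(21 - 2) ≡ 46/19 mod 47. 19⁻¹ ≡ 5 (mod 47), so λ ≡ 42.
  x = λ² - 2 - 21 = 1764 - 23 ≡ 2; y = λ·(2 - 2) - 34 ≡ 13. → (2, 13)
5Q: (2, 13) + (21, 33). λ = (33 - 13)/(21 - 2) ≡ 20/19 mod 47. 19⁻¹ ≡ 5 (mod 47), so λ ≡ 6.
  x = λ² - 2 - 21 = 36 - 23 ≡ 13; y = λ·(2 - 13) - 13 ≡ 15. → (13, 15)
6Q: (13, 15) + (21, 33). λ = (33 - 15)/(21 - 13) ≡ 18/8 mod 47. 8⁻¹ ≡ 6 (mod 47), so λ ≡ 14.
  x = λ² - 13 - 21 = 196 - 34 ≡ 21; y = λ·(13 - 21) - 15 ≡ 14. → (21, 14)
7Q: (21, 14) + (21, 33): same x and y₁ ≡ -y₂, so the sum is the point at infinity.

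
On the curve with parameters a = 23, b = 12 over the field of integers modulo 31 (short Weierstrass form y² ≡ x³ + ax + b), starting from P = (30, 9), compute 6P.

Double-and-add on 6 = (110)₂. Start with P = (30, 9) for the leading 1-bit.
double: tangent at (30, 9): λ = (3·30² + 23)/(2·9) ≡ 26/18. 18⁻¹ ≡ 19 (mod 31), so λ ≡ 26·19 ≡ 29.
  x = λ² - 30 - 30 = 841 - 60 ≡ 6; y = λ·(30 - 6) - 9 ≡ 5. → (6, 5)
add P: (6, 5) + (30, 9). λ = (9 - 5)/(30 - 6) ≡ 4/24 mod 31. 24⁻¹ ≡ 22 (mod 31), so λ ≡ 26.
  x = λ² - 6 - 30 = 676 - 36 ≡ 20; y = λ·(6 - 20) - 5 ≡ 3. → (20, 3)
double: tangent at (20, 3): λ = (3·20² + 23)/(2·3) ≡ 14/6. 6⁻¹ ≡ 26 (mod 31), so λ ≡ 14·26 ≡ 23.
  x = λ² - 20 - 20 = 529 - 40 ≡ 24; y = λ·(20 - 24) - 3 ≡ 29. → (24, 29)

(24, 29)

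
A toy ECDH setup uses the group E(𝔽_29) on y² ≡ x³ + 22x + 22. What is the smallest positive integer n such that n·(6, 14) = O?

6

2P: tangent at (6, 14): λ = (3·6² + 22)/(2·14) ≡ 14/28. 28⁻¹ ≡ 28 (mod 29), so λ ≡ 14·28 ≡ 15.
  x = λ² - 6 - 6 = 225 - 12 ≡ 10; y = λ·(6 - 10) - 14 ≡ 13. → (10, 13)
3P: (10, 13) + (6, 14). λ = (14 - 13)/(6 - 10) ≡ 1/25 mod 29. 25⁻¹ ≡ 7 (mod 29), so λ ≡ 7.
  x = λ² - 10 - 6 = 49 - 16 ≡ 4; y = λ·(10 - 4) - 13 ≡ 0. → (4, 0)
4P: (4, 0) + (6, 14). λ = (14 - 0)/(6 - 4) ≡ 14/2 mod 29. 2⁻¹ ≡ 15 (mod 29), so λ ≡ 7.
  x = λ² - 4 - 6 = 49 - 10 ≡ 10; y = λ·(4 - 10) - 0 ≡ 16. → (10, 16)
5P: (10, 16) + (6, 14). λ = (14 - 16)/(6 - 10) ≡ 27/25 mod 29. 25⁻¹ ≡ 7 (mod 29) since 25·7 = 175 ≡ 1, so λ ≡ 15.
  x = λ² - 10 - 6 = 225 - 16 ≡ 6; y = λ·(10 - 6) - 16 ≡ 15. → (6, 15)
6P: (6, 15) + (6, 14): same x and y₁ ≡ -y₂, so the sum is O.
6P = O, so the order is 6.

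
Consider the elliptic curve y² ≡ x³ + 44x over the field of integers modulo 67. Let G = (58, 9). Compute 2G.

tangent at (58, 9): λ = (3·58² + 44)/(2·9) ≡ 19/18. 18⁻¹ ≡ 41 (mod 67) since 18·41 = 738 ≡ 1, so λ ≡ 19·41 ≡ 42.
  x = λ² - 58 - 58 = 1764 - 116 ≡ 40; y = λ·(58 - 40) - 9 ≡ 10. → (40, 10)

(40, 10)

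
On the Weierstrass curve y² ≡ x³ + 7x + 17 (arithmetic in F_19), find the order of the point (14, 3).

4

2P: tangent at (14, 3): λ = (3·14² + 7)/(2·3) ≡ 6/6. 6⁻¹ ≡ 16 (mod 19) since 6·16 = 96 ≡ 1, so λ ≡ 6·16 ≡ 1.
  x = λ² - 14 - 14 = 1 - 28 ≡ 11; y = λ·(14 - 11) - 3 ≡ 0. → (11, 0)
3P: (11, 0) + (14, 3). λ = (3 - 0)/(14 - 11) ≡ 3/3 mod 19. 3⁻¹ ≡ 13 (mod 19), so λ ≡ 1.
  x = λ² - 11 - 14 = 1 - 25 ≡ 14; y = λ·(11 - 14) - 0 ≡ 16. → (14, 16)
4P: (14, 16) + (14, 3): same x and y₁ ≡ -y₂, so the sum is ∞.
4P = ∞, so the order is 4.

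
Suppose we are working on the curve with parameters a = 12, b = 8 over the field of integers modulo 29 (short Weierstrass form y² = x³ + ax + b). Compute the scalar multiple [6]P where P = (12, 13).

(3, 19)

Double-and-add on 6 = (110)₂. Start with P = (12, 13) for the leading 1-bit.
double: tangent at (12, 13): λ = (3·12² + 12)/(2·13) ≡ 9/26. 26⁻¹ ≡ 19 (mod 29) since 26·19 = 494 ≡ 1, so λ ≡ 9·19 ≡ 26.
  x = λ² - 12 - 12 = 676 - 24 ≡ 14; y = λ·(12 - 14) - 13 ≡ 22. → (14, 22)
add P: (14, 22) + (12, 13). λ = (13 - 22)/(12 - 14) ≡ 20/27 mod 29. 27⁻¹ ≡ 14 (mod 29) since 27·14 = 378 ≡ 1, so λ ≡ 19.
  x = λ² - 14 - 12 = 361 - 26 ≡ 16; y = λ·(14 - 16) - 22 ≡ 27. → (16, 27)
double: tangent at (16, 27): λ = (3·16² + 12)/(2·27) ≡ 26/25. 25⁻¹ ≡ 7 (mod 29) since 25·7 = 175 ≡ 1, so λ ≡ 26·7 ≡ 8.
  x = λ² - 16 - 16 = 64 - 32 ≡ 3; y = λ·(16 - 3) - 27 ≡ 19. → (3, 19)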